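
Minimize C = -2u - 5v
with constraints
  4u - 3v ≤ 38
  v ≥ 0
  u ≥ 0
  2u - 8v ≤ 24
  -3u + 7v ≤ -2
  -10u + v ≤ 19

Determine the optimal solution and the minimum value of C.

Vertices and C = -2u - 5v:
  (19/2, 0) → C = -19
  (260/19, 106/19) → C = -1050/19
  (2/3, 0) → C = -4/3

u = 260/19, v = 106/19, minimum C = -1050/19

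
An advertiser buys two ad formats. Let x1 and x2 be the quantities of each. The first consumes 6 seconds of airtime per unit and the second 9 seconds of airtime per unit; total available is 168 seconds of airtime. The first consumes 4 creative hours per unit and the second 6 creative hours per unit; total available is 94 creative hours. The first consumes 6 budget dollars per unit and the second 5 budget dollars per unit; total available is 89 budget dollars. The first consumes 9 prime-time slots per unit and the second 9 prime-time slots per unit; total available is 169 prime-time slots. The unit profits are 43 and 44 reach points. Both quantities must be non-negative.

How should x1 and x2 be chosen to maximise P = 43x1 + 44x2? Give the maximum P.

x1 = 4, x2 = 13, maximum P = 744

Corner points and P = 43x1 + 44x2:
  (0, 0) → P = 0
  (0, 47/3) → P = 2068/3
  (89/6, 0) → P = 3827/6
  (4, 13) → P = 744

The optimum lies where 4x1 + 6x2 = 94 and 6x1 + 5x2 = 89.
Solving simultaneously gives x1 = 4, x2 = 13.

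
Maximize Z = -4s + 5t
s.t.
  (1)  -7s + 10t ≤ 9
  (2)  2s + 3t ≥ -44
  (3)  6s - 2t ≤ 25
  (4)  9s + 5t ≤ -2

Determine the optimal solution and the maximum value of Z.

Extreme points and Z = -4s + 5t:
  (-467/41, -290/41) → Z = 418/41
  (-13/25, 67/125) → Z = 119/25
  (-13/22, -157/11) → Z = -69
  (121/48, -79/16) → Z = -1669/48

s = -467/41, t = -290/41, maximum Z = 418/41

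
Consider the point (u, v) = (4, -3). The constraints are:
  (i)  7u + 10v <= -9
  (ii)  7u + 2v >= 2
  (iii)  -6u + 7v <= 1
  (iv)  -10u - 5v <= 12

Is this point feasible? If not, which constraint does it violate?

Constraint (i): 7u + 10v = -2, which is not ≤ -9. All other constraints are satisfied.

not feasible — violates (i)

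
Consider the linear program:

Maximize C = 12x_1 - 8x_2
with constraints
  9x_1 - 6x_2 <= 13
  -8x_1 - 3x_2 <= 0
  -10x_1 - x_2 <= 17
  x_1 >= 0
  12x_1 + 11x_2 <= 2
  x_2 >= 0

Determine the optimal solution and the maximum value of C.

Feasible corners and C = 12x_1 - 8x_2:
  (0, 0) → C = 0
  (0, 2/11) → C = -16/11
  (1/6, 0) → C = 2

x_1 = 1/6, x_2 = 0, maximum C = 2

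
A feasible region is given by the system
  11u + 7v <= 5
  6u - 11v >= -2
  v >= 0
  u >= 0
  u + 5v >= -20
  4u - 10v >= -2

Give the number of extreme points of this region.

Pairwise boundary intersections that survive every other constraint:
  (5/11, 0)
  (6/23, 7/23)
  (0, 2/11)
  (1/8, 1/4)
  (0, 0)

5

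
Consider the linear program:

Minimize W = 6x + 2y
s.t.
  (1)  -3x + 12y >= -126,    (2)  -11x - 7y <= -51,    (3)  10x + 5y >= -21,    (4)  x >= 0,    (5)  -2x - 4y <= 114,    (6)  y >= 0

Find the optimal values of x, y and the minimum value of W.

x = 0, y = 51/7, minimum W = 102/7

Corner points and W = 6x + 2y:
  (42, 0) → W = 252
  (0, 51/7) → W = 102/7
  (51/11, 0) → W = 306/11
The feasible region is unbounded (it extends along (0, 1), (4, 1)), but W strictly increases along every unbounded feasible direction, so there is no improving ray and the minimum is attained at a vertex.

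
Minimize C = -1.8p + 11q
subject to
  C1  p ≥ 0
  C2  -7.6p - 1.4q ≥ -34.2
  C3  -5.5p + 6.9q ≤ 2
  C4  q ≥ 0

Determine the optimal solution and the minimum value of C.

Extreme points and C = -1.8p + 11q:
  (0, 20/69) → C = 220/69
  (0, 0) → C = 0
  (11659/3007, 10165/3007) → C = 454144/15035
  (9/2, 0) → C = -81/10

p = 4.5, q = 0, minimum C = -8.1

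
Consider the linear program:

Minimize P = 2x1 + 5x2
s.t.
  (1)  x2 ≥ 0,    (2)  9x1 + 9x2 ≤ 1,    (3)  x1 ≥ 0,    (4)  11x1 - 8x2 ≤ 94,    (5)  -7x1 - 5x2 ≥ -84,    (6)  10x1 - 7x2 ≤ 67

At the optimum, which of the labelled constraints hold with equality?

Feasible corners and P = 2x1 + 5x2:
  (1/9, 0) → P = 2/9
  (0, 0) → P = 0
  (0, 1/9) → P = 5/9

The minimum is at (0, 0). Substituting into each constraint, equality holds for (1) and (3); the remaining constraints have slack.

(1) and (3)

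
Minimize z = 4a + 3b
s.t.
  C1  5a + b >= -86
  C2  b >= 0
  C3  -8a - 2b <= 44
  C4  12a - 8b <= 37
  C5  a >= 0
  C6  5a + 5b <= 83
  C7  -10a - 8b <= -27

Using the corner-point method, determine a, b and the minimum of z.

Corner points and z = 4a + 3b:
  (37/12, 0) → z = 37/3
  (27/10, 0) → z = 54/5
  (849/100, 811/100) → z = 5829/100
  (0, 83/5) → z = 249/5
  (0, 27/8) → z = 81/8

a = 0, b = 27/8, minimum z = 81/8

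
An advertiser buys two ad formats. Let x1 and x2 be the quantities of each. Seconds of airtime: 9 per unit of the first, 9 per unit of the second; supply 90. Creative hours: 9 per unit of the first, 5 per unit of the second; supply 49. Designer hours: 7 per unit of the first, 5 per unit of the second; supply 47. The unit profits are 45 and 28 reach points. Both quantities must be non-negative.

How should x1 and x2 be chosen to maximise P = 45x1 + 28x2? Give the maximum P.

Corner points and P = 45x1 + 28x2:
  (0, 0) → P = 0
  (0, 47/5) → P = 1316/5
  (49/9, 0) → P = 245
  (1, 8) → P = 269

The binding constraints are 9x1 + 5x2 = 49 and 7x1 + 5x2 = 47.
Solving simultaneously gives x1 = 1, x2 = 8.

x1 = 1, x2 = 8, maximum P = 269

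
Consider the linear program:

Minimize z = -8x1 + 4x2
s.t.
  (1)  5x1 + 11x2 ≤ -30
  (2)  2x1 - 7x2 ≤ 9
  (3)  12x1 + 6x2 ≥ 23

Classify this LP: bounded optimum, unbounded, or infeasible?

The boundaries 5x1 + 11x2 = -30 and 2x1 - 7x2 = 9 meet at (-37/19, -35/19), but that point violates 12x1 + 6x2 ≥ 23. Every candidate vertex is excluded by some other constraint, so the feasible region is empty.

infeasible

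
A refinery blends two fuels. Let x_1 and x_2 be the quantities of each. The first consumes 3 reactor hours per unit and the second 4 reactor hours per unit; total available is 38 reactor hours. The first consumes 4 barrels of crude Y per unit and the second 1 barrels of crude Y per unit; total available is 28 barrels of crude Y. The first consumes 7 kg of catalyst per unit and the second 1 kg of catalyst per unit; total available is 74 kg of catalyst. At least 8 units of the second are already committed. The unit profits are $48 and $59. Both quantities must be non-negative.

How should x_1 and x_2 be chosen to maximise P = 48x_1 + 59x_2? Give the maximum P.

x_1 = 2, x_2 = 8, maximum P = 568

Feasible corners and P = 48x_1 + 59x_2:
  (0, 19/2) → P = 1121/2
  (0, 8) → P = 472
  (2, 8) → P = 568

At the optimal vertex, 3x_1 + 4x_2 = 38 and x_2 = 8.
Solving simultaneously gives x_1 = 2, x_2 = 8.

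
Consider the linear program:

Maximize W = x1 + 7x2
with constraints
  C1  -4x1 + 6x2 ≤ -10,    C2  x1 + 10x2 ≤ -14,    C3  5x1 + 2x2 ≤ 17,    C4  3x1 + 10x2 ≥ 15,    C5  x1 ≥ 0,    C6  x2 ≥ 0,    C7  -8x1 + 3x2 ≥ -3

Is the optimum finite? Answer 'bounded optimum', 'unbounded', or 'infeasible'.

infeasible

The boundaries x2 = 0 and -8x1 + 3x2 = -3 meet at (3/8, 0), but that point violates -4x1 + 6x2 ≤ -10. Every candidate vertex is excluded by some other constraint, so the feasible region is empty.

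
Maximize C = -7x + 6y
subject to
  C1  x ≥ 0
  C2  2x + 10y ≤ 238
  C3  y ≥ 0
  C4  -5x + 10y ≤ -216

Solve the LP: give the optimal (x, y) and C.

x = 216/5, y = 0, maximum C = -1512/5

Vertices and C = -7x + 6y:
  (119, 0) → C = -833
  (454/7, 379/35) → C = -13616/35
  (216/5, 0) → C = -1512/5

At the optimal vertex, y = 0 and -5x + 10y = -216.
Solving simultaneously gives x = 216/5, y = 0.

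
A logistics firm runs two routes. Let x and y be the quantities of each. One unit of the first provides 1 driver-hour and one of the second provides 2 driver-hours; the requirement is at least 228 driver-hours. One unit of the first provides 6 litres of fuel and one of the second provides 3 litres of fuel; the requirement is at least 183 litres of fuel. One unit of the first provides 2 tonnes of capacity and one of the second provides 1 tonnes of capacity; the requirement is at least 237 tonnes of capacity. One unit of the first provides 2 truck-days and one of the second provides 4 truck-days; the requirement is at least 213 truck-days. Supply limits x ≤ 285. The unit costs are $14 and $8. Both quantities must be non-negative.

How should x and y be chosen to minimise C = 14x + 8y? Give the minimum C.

x = 82, y = 73, minimum C = 1732

Extreme points and C = 14x + 8y:
  (0, 237) → C = 1896
  (228, 0) → C = 3192
  (285, 0) → C = 3990
  (82, 73) → C = 1732
The feasible region is unbounded (it extends along (0, 1)), but C strictly increases along every unbounded feasible direction, so there is no improving ray and the minimum is attained at a vertex.

The optimum lies where x + 2y = 228 and 2x + y = 237.
Solving simultaneously gives x = 82, y = 73.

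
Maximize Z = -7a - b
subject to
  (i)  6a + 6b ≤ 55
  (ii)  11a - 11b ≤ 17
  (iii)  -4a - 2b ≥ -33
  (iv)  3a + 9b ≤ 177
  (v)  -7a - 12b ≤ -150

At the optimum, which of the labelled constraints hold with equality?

Corner points and Z = -7a - b:
  (-63/4, 299/12) → Z = 256/3
  (-8, 103/6) → Z = 233/6
  (-86/3, 263/9) → Z = 1543/9

The maximum is at (-86/3, 263/9). Substituting into each constraint, equality holds for (iv) and (v); the remaining constraints have slack.

(iv) and (v)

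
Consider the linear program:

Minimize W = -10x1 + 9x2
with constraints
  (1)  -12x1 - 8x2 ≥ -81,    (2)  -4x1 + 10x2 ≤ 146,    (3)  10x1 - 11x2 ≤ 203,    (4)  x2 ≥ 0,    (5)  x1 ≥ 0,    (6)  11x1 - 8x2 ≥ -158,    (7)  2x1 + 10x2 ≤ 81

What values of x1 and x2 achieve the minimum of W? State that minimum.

x1 = 27/4, x2 = 0, minimum W = -135/2

Extreme points and W = -10x1 + 9x2:
  (27/4, 0) → W = -135/2
  (81/52, 405/52) → W = 2835/52
  (0, 0) → W = 0
  (0, 81/10) → W = 729/10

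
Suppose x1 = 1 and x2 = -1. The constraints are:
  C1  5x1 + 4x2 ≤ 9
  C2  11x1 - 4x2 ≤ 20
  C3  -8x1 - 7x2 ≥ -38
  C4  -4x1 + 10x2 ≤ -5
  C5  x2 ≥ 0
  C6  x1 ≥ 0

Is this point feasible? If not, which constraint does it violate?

Constraint C5: x2 = -1, which is not ≥ 0. All other constraints are satisfied.

not feasible — violates C5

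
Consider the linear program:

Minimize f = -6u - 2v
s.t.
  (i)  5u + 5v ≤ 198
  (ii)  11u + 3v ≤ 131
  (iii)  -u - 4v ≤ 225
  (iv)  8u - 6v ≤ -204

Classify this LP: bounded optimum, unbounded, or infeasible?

bounded optimum

Vertices and f = -6u - 2v:
  (61/40, 1523/40) → f = -853/10
  (29/15, 1646/45) → f = -3814/45
  (-57, -42) → f = 426
The feasible region has finitely many vertices and no improving ray; the minimum is -853/10 at (61/40, 1523/40).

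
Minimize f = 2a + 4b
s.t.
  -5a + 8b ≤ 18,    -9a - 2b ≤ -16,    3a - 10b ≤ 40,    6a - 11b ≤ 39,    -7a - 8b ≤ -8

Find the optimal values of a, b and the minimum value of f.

The feasible region is unbounded (it extends along (11, 6), (8, 5)), but f strictly increases along every unbounded feasible direction, so there is no improving ray and the minimum is attained at a vertex.

a = 16/5, b = -9/5, minimum f = -4/5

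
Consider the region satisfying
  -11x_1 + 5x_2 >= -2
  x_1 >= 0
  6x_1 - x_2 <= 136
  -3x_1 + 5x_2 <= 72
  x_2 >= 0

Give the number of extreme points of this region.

Of the 10 pairwise boundary intersections, those satisfying every inequality are:
  (37/4, 399/20)
  (2/11, 0)
  (0, 72/5)
  (0, 0)

4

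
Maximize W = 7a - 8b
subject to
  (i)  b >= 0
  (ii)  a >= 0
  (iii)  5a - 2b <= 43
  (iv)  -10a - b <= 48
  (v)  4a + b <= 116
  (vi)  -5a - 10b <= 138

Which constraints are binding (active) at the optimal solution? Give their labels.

(i) and (iii)

Vertices and W = 7a - 8b:
  (0, 0) → W = 0
  (43/5, 0) → W = 301/5
  (0, 116) → W = -928
  (275/13, 408/13) → W = -103

The maximum is at (43/5, 0). Substituting into each constraint, equality holds for (i) and (iii); the remaining constraints have slack.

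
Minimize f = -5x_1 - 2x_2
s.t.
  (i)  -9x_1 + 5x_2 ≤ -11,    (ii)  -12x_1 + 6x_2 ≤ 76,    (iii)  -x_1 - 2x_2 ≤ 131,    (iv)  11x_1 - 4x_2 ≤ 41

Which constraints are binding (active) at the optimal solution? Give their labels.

Feasible corners and f = -5x_1 - 2x_2:
  (-633/23, -1190/23) → f = 5545/23
  (161/19, 248/19) → f = -1301/19
  (-17, -57) → f = 199

The minimum is at (161/19, 248/19). Substituting into each constraint, equality holds for (i) and (iv); the remaining constraints have slack.

(i) and (iv)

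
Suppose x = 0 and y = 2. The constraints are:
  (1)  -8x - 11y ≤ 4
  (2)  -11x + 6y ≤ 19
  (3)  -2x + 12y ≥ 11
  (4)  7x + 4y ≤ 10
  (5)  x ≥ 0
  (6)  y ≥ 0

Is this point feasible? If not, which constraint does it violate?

feasible

(1): -22 ≤ 4 ✓
(2): 12 ≤ 19 ✓
(3): 24 ≥ 11 ✓
(4): 8 ≤ 10 ✓
(5): 0 ≥ 0 ✓
(6): 2 ≥ 0 ✓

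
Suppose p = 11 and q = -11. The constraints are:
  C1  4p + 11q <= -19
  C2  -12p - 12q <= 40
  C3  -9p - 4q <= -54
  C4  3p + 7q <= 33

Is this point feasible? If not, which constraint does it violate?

feasible

C1: -77 ≤ -19 ✓
C2: 0 ≤ 40 ✓
C3: -55 ≤ -54 ✓
C4: -44 ≤ 33 ✓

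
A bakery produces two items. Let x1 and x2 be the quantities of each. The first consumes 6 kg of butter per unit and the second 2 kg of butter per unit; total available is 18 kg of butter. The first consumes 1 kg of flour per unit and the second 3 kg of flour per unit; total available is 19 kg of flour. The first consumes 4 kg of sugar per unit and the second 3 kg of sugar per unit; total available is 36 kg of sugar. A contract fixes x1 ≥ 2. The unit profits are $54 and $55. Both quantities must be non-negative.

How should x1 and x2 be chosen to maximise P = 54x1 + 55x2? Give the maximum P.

x1 = 2, x2 = 3, maximum P = 273

Vertices and P = 54x1 + 55x2:
  (3, 0) → P = 162
  (2, 0) → P = 108
  (2, 3) → P = 273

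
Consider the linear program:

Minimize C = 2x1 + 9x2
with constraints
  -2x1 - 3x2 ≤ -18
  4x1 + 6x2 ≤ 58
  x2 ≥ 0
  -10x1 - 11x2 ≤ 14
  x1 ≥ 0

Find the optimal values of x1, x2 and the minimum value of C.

x1 = 9, x2 = 0, minimum C = 18

Feasible corners and C = 2x1 + 9x2:
  (9, 0) → C = 18
  (0, 6) → C = 54
  (29/2, 0) → C = 29
  (0, 29/3) → C = 87

The binding constraints are -2x1 - 3x2 = -18 and x2 = 0.
Solving simultaneously gives x1 = 9, x2 = 0.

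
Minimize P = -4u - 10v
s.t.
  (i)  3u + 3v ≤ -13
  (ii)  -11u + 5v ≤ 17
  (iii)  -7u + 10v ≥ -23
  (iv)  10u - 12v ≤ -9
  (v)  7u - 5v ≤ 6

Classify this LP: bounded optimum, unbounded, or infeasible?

The boundaries 3u + 3v = -13 and -11u + 5v = 17 meet at (-29/12, -23/12), but that point violates 10u - 12v ≤ -9. Every candidate vertex is excluded by some other constraint, so the feasible region is empty.

infeasible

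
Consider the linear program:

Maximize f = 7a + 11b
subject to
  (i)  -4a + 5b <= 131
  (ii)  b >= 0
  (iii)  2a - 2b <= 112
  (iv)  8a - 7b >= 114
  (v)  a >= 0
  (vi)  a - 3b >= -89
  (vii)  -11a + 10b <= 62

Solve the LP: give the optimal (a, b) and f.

a = 257/2, b = 145/2, maximum f = 1697

At the optimal vertex, 2a - 2b = 112 and a - 3b = -89.
Solving simultaneously gives a = 257/2, b = 145/2.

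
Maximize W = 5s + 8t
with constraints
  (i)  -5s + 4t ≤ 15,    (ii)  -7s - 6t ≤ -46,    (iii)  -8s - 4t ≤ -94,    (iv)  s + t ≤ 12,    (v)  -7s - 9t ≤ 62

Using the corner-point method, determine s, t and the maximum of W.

Corner points and W = 5s + 8t:
  (19, -29/2) → W = -21
  (262/7, -36) → W = -706/7
  (23/2, 1/2) → W = 123/2
  (85, -73) → W = -159

The binding constraints are -8s - 4t = -94 and s + t = 12.
Solving simultaneously gives s = 23/2, t = 1/2.

s = 23/2, t = 1/2, maximum W = 123/2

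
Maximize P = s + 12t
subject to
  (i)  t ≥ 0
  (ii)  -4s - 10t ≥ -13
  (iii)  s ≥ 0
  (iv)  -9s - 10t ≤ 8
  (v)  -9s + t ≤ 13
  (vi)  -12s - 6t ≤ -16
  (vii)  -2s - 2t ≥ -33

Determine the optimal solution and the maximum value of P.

Vertices and P = s + 12t:
  (13/4, 0) → P = 13/4
  (4/3, 0) → P = 4/3
  (41/48, 23/24) → P = 593/48

s = 41/48, t = 23/24, maximum P = 593/48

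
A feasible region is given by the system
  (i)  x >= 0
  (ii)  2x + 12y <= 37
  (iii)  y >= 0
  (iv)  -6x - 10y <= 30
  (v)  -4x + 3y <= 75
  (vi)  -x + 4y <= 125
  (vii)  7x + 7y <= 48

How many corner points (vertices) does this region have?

The feasible vertices (each the meet of two boundaries and inside every other half-plane) are:
  (0, 37/12)
  (0, 0)
  (317/70, 163/70)
  (48/7, 0)

4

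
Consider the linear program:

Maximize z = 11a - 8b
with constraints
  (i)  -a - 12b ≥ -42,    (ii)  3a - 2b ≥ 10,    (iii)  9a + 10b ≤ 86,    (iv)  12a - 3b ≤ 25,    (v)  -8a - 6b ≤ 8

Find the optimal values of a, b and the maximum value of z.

a = 21/16, b = -37/12, maximum z = 1877/48

The binding constraints are 12a - 3b = 25 and -8a - 6b = 8.
Solving simultaneously gives a = 21/16, b = -37/12.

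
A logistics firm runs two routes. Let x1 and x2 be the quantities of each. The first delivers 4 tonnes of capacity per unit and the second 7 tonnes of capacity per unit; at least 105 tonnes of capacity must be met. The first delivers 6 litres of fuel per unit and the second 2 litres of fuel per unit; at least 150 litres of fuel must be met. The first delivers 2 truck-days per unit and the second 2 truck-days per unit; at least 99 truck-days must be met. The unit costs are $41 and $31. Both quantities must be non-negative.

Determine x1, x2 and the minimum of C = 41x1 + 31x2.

x1 = 51/4, x2 = 147/4, minimum C = 1662

Vertices and C = 41x1 + 31x2:
  (0, 75) → C = 2325
  (99/2, 0) → C = 4059/2
  (51/4, 147/4) → C = 1662
The feasible region is unbounded (it extends along (0, 1), (1, 0)), but C strictly increases along every unbounded feasible direction, so there is no improving ray and the minimum is attained at a vertex.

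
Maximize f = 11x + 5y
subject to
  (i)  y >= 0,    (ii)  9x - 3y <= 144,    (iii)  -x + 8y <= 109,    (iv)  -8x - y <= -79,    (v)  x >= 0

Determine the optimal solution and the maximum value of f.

x = 493/23, y = 375/23, maximum f = 7298/23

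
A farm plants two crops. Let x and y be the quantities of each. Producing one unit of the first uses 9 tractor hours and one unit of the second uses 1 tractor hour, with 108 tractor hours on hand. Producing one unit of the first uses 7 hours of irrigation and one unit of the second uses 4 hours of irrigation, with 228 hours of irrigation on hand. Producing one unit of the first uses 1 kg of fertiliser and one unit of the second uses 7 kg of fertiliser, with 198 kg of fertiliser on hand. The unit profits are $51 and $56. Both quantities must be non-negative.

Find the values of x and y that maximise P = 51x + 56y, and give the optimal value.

x = 9, y = 27, maximum P = 1971

Extreme points and P = 51x + 56y:
  (0, 0) → P = 0
  (0, 198/7) → P = 1584
  (12, 0) → P = 612
  (9, 27) → P = 1971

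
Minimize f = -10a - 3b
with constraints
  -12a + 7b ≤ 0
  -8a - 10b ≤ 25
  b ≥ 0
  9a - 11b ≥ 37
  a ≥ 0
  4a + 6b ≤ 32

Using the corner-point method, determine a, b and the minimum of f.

a = 8, b = 0, minimum f = -80

The optimum lies where b = 0 and 4a + 6b = 32.
Solving simultaneously gives a = 8, b = 0.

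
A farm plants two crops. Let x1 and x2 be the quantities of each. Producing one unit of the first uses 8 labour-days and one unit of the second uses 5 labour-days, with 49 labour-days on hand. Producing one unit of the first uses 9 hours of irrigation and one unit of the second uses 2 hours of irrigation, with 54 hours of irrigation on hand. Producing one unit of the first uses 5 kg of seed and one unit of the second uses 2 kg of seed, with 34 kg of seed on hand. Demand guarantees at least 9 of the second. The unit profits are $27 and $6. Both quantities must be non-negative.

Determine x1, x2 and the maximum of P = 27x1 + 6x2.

Feasible corners and P = 27x1 + 6x2:
  (0, 49/5) → P = 294/5
  (0, 9) → P = 54
  (1/2, 9) → P = 135/2

The binding constraints are 8x1 + 5x2 = 49 and x2 = 9.
Solving simultaneously gives x1 = 1/2, x2 = 9.

x1 = 1/2, x2 = 9, maximum P = 135/2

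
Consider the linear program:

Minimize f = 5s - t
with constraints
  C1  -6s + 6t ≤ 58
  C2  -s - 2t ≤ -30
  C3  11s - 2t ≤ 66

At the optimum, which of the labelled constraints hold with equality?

Feasible corners and f = 5s - t:
  (32/9, 119/9) → f = 41/9
  (256/27, 517/27) → f = 763/27
  (8, 11) → f = 29

The minimum is at (32/9, 119/9). Substituting into each constraint, equality holds for C1 and C2; the remaining constraints have slack.

C1 and C2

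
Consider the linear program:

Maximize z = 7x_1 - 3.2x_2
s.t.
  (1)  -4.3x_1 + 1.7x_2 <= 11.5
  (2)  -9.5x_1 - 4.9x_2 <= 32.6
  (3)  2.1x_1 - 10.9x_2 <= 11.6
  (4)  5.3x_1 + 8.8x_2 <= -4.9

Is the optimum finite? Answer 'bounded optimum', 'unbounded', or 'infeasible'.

Feasible corners and z = 7x_1 - 3.2x_2:
  (-11177/3722, -3093/3722) → z = -341707/18610
  (-10953/4685, 3988/4685) → z = -447163/23425
  (-14925/5692, -8933/5692) → z = -379447/28460
  (4867/7625, -7177/7625) → z = 285177/38125
The feasible region has finitely many vertices and no improving ray; the maximum is 285177/38125 at (4867/7625, -7177/7625).

bounded optimum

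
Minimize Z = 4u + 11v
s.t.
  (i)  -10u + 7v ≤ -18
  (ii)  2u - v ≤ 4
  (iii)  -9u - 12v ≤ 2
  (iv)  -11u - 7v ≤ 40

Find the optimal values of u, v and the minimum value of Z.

Feasible corners and Z = 4u + 11v:
  (5/2, 1) → Z = 21
  (202/183, -182/183) → Z = -398/61
  (46/33, -40/33) → Z = -256/33

The optimum lies where 2u - v = 4 and -9u - 12v = 2.
Solving simultaneously gives u = 46/33, v = -40/33.

u = 46/33, v = -40/33, minimum Z = -256/33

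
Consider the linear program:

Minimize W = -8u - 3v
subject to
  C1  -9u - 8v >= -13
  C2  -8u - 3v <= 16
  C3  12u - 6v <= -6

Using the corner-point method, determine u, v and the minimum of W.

Vertices and W = -8u - 3v:
  (-167/37, 248/37) → W = 16
  (1/5, 7/5) → W = -29/5
  (-19/14, -12/7) → W = 16

u = 1/5, v = 7/5, minimum W = -29/5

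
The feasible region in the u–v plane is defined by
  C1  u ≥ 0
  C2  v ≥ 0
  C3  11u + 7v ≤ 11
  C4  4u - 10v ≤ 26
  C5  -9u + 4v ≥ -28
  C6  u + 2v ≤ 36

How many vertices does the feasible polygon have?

The feasible vertices (each the meet of two boundaries and inside every other half-plane) are:
  (0, 0)
  (0, 11/7)
  (1, 0)

3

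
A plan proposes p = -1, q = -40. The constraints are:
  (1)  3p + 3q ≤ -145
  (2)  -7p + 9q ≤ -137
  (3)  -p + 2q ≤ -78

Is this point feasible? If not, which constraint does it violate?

not feasible — violates (1)

Constraint (1): 3p + 3q = -123, which is not ≤ -145. All other constraints are satisfied.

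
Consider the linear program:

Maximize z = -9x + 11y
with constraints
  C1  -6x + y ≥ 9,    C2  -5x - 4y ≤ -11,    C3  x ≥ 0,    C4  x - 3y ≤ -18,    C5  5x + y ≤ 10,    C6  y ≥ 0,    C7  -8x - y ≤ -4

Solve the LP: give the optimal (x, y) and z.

Extreme points and z = -9x + 11y:
  (0, 9) → z = 99
  (1/11, 105/11) → z = 1146/11
  (0, 10) → z = 110

The binding constraints are x = 0 and 5x + y = 10.
Solving simultaneously gives x = 0, y = 10.

x = 0, y = 10, maximum z = 110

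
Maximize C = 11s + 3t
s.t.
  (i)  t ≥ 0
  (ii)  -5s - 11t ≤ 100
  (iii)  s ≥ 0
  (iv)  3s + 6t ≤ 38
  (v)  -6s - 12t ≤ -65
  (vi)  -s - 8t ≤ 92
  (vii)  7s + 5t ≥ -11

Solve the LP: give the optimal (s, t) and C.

s = 38/3, t = 0, maximum C = 418/3

Corner points and C = 11s + 3t:
  (38/3, 0) → C = 418/3
  (65/6, 0) → C = 715/6
  (0, 19/3) → C = 19
  (0, 65/12) → C = 65/4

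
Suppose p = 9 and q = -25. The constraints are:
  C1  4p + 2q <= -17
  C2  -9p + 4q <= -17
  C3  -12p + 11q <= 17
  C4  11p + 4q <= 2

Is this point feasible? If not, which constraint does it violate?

Constraint C1: 4p + 2q = -14, which is not ≤ -17. All other constraints are satisfied.

not feasible — violates C1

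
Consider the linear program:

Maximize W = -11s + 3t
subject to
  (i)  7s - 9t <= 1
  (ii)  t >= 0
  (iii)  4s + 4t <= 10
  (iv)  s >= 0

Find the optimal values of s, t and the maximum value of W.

Vertices and W = -11s + 3t:
  (1/7, 0) → W = -11/7
  (47/32, 33/32) → W = -209/16
  (0, 0) → W = 0
  (0, 5/2) → W = 15/2

s = 0, t = 5/2, maximum W = 15/2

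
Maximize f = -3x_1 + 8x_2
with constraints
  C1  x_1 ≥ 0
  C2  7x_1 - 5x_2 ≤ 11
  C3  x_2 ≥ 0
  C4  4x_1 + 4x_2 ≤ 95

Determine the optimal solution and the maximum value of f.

x_1 = 0, x_2 = 95/4, maximum f = 190

Extreme points and f = -3x_1 + 8x_2:
  (0, 0) → f = 0
  (0, 95/4) → f = 190
  (11/7, 0) → f = -33/7
  (173/16, 207/16) → f = 1137/16

At the optimal vertex, x_1 = 0 and 4x_1 + 4x_2 = 95.
Solving simultaneously gives x_1 = 0, x_2 = 95/4.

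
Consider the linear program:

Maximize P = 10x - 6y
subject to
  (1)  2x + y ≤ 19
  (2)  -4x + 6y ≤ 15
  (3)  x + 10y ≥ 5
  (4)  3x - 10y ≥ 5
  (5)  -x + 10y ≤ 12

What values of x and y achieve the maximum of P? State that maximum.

x = 185/19, y = -9/19, maximum P = 1904/19

Vertices and P = 10x - 6y:
  (185/19, -9/19) → P = 1904/19
  (195/23, 47/23) → P = 1668/23
  (5/2, 1/4) → P = 47/2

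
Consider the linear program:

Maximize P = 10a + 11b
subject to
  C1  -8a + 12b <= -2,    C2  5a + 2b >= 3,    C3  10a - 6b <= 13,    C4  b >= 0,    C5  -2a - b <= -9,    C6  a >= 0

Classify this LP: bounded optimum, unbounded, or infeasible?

The boundaries -8a + 12b = -2 and 5a + 2b = 3 meet at (10/19, 7/38), but that point violates -2a - b ≤ -9. Every candidate vertex is excluded by some other constraint, so the feasible region is empty.

infeasible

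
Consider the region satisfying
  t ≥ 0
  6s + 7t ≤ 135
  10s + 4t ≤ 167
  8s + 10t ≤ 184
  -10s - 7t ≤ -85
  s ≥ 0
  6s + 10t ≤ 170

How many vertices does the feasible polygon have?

6

Of the 21 pairwise boundary intersections, those satisfying every inequality are:
  (167/10, 0)
  (17/2, 0)
  (467/34, 126/17)
  (7, 64/5)
  (0, 85/7)
  (0, 17)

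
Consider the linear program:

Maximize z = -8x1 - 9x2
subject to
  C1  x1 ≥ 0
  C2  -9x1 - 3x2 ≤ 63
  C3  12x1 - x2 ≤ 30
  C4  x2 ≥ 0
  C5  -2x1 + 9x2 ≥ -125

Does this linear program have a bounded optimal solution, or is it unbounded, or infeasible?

bounded optimum

Vertices and z = -8x1 - 9x2:
  (0, 0) → z = 0
  (5/2, 0) → z = -20
The feasible region has finitely many vertices and no improving ray; the maximum is 0 at (0, 0).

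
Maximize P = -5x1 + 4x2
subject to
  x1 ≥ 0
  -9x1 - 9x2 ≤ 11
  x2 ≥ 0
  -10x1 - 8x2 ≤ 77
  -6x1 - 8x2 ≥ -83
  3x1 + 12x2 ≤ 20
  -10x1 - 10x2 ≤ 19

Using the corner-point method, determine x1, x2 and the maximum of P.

Feasible corners and P = -5x1 + 4x2:
  (0, 0) → P = 0
  (0, 5/3) → P = 20/3
  (20/3, 0) → P = -100/3

x1 = 0, x2 = 5/3, maximum P = 20/3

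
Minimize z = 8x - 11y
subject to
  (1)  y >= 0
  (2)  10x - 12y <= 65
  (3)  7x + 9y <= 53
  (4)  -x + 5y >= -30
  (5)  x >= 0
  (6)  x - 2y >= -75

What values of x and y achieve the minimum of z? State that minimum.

x = 0, y = 53/9, minimum z = -583/9

The binding constraints are 7x + 9y = 53 and x = 0.
Solving simultaneously gives x = 0, y = 53/9.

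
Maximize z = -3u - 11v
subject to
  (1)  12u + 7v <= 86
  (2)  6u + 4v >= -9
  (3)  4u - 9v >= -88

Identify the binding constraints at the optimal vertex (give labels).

Vertices and z = -3u - 11v:
  (407/6, -104) → z = 1881/2
  (79/68, 175/17) → z = -7937/68
  (-433/70, 246/35) → z = -4113/70

The maximum is at (407/6, -104). Substituting into each constraint, equality holds for (1) and (2); the remaining constraints have slack.

(1) and (2)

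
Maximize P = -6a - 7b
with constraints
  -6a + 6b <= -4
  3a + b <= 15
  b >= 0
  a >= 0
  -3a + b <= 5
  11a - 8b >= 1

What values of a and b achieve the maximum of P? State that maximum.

Vertices and P = -6a - 7b:
  (47/12, 13/4) → P = -185/4
  (2/3, 0) → P = -4
  (5, 0) → P = -30

The optimum lies where -6a + 6b = -4 and b = 0.
Solving simultaneously gives a = 2/3, b = 0.

a = 2/3, b = 0, maximum P = -4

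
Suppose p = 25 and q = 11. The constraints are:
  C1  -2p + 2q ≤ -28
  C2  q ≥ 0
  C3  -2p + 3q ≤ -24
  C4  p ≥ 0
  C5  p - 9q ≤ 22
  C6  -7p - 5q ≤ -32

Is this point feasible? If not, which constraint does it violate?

not feasible — violates C3

Constraint C3: -2p + 3q = -17, which is not ≤ -24. All other constraints are satisfied.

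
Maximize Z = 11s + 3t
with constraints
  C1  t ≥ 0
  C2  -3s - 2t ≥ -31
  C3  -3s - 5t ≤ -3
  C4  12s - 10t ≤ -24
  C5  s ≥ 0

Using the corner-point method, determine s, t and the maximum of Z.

Extreme points and Z = 11s + 3t:
  (131/27, 74/9) → Z = 2107/27
  (0, 31/2) → Z = 93/2
  (0, 12/5) → Z = 36/5

s = 131/27, t = 74/9, maximum Z = 2107/27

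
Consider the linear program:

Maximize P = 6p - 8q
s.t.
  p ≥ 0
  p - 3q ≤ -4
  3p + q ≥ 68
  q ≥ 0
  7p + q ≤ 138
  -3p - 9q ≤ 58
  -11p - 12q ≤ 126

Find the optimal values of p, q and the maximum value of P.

Vertices and P = 6p - 8q:
  (0, 68) → P = -544
  (0, 138) → P = -1104
  (35/2, 31/2) → P = -19

At the optimal vertex, 3p + q = 68 and 7p + q = 138.
Solving simultaneously gives p = 35/2, q = 31/2.

p = 35/2, q = 31/2, maximum P = -19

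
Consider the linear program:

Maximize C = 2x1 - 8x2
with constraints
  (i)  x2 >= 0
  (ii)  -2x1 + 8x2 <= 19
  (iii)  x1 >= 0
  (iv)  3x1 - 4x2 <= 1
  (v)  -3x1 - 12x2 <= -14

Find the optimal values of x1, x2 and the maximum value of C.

x1 = 17/12, x2 = 13/16, maximum C = -11/3

Vertices and C = 2x1 - 8x2:
  (0, 19/8) → C = -19
  (21/4, 59/16) → C = -19
  (0, 7/6) → C = -28/3
  (17/12, 13/16) → C = -11/3

At the optimal vertex, 3x1 - 4x2 = 1 and -3x1 - 12x2 = -14.
Solving simultaneously gives x1 = 17/12, x2 = 13/16.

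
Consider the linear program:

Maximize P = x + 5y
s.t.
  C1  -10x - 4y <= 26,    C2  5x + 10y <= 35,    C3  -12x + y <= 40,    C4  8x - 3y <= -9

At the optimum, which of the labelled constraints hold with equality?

Vertices and P = x + 5y:
  (-93/29, 44/29) → P = 127/29
  (-57/31, -59/31) → P = -352/31
  (-73/25, 124/25) → P = 547/25
  (3/19, 65/19) → P = 328/19

The maximum is at (-73/25, 124/25). Substituting into each constraint, equality holds for C2 and C3; the remaining constraints have slack.

C2 and C3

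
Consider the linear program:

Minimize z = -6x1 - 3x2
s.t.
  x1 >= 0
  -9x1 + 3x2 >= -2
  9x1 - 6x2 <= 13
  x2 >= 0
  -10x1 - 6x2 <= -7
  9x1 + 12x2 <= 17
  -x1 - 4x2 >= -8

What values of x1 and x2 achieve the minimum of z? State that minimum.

x1 = 5/9, x2 = 1, minimum z = -19/3

Extreme points and z = -6x1 - 3x2:
  (0, 7/6) → z = -7/2
  (0, 17/12) → z = -17/4
  (11/28, 43/84) → z = -109/28
  (5/9, 1) → z = -19/3

The optimum lies where -9x1 + 3x2 = -2 and 9x1 + 12x2 = 17.
Solving simultaneously gives x1 = 5/9, x2 = 1.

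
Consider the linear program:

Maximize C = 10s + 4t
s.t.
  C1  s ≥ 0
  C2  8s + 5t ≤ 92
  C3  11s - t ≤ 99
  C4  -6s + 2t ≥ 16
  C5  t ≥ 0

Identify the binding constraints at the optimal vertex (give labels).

C2 and C4

Corner points and C = 10s + 4t:
  (0, 92/5) → C = 368/5
  (0, 8) → C = 32
  (52/23, 340/23) → C = 1880/23

The maximum is at (52/23, 340/23). Substituting into each constraint, equality holds for C2 and C4; the remaining constraints have slack.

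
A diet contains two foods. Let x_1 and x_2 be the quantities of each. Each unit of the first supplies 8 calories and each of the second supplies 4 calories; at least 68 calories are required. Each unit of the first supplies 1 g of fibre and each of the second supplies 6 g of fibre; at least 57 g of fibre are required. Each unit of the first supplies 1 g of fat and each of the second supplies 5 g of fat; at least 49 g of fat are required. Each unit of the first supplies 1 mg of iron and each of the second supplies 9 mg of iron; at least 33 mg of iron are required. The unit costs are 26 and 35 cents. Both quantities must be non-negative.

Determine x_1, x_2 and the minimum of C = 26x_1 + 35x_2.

x_1 = 4, x_2 = 9, minimum C = 419

Corner points and C = 26x_1 + 35x_2:
  (0, 17) → C = 595
  (57, 0) → C = 1482
  (4, 9) → C = 419
  (9, 8) → C = 514
The feasible region is unbounded (it extends along (0, 1), (1, 0)), but C strictly increases along every unbounded feasible direction, so there is no improving ray and the minimum is attained at a vertex.

The optimum lies where 8x_1 + 4x_2 = 68 and x_1 + 5x_2 = 49.
Solving simultaneously gives x_1 = 4, x_2 = 9.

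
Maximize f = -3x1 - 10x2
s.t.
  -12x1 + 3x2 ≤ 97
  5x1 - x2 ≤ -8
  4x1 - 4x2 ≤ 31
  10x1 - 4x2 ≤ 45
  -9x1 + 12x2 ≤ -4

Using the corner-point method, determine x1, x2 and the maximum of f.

x1 = -481/36, x2 = -190/9, maximum f = 9043/36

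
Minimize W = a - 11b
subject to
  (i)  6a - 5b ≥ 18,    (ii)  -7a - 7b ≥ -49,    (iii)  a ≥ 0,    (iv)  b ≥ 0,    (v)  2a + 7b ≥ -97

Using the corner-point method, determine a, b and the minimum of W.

a = 53/11, b = 24/11, minimum W = -211/11

At the optimal vertex, 6a - 5b = 18 and -7a - 7b = -49.
Solving simultaneously gives a = 53/11, b = 24/11.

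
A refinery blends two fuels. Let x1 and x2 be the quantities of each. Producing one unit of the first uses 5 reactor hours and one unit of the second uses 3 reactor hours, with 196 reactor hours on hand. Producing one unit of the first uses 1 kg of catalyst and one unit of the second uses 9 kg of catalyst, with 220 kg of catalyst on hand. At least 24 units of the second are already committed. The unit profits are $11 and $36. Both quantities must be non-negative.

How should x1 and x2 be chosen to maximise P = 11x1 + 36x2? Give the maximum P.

Feasible corners and P = 11x1 + 36x2:
  (0, 220/9) → P = 880
  (0, 24) → P = 864
  (4, 24) → P = 908

The binding constraints are x1 + 9x2 = 220 and x2 = 24.
Solving simultaneously gives x1 = 4, x2 = 24.

x1 = 4, x2 = 24, maximum P = 908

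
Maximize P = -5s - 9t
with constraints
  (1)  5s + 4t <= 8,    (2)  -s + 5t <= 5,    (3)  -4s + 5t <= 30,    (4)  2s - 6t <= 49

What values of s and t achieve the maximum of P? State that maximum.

s = -425/14, t = -128/7, maximum P = 4429/14

Feasible corners and P = -5s - 9t:
  (20/29, 33/29) → P = -397/29
  (122/19, -229/38) → P = 841/38
  (-25/3, -2/3) → P = 143/3
  (-425/14, -128/7) → P = 4429/14

The binding constraints are -4s + 5t = 30 and 2s - 6t = 49.
Solving simultaneously gives s = -425/14, t = -128/7.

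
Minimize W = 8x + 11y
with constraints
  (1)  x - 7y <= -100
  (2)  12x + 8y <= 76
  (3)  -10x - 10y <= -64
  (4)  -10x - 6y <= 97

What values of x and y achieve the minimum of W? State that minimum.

x = -69/10, y = 133/10, minimum W = 911/10

Feasible corners and W = 8x + 11y:
  (-67/23, 319/23) → W = 2973/23
  (-69/10, 133/10) → W = 911/10
  (-154, 481/2) → W = 2827/2
  (-677/20, 161/4) → W = 3439/20

At the optimal vertex, x - 7y = -100 and -10x - 10y = -64.
Solving simultaneously gives x = -69/10, y = 133/10.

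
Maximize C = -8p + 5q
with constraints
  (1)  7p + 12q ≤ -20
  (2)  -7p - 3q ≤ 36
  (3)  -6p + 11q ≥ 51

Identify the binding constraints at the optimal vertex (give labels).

Feasible corners and C = -8p + 5q:
  (-124/21, 16/9) → C = 3536/63
  (-832/149, 237/149) → C = 7841/149
  (-549/95, 141/95) → C = 5097/95

The maximum is at (-124/21, 16/9). Substituting into each constraint, equality holds for (1) and (2); the remaining constraints have slack.

(1) and (2)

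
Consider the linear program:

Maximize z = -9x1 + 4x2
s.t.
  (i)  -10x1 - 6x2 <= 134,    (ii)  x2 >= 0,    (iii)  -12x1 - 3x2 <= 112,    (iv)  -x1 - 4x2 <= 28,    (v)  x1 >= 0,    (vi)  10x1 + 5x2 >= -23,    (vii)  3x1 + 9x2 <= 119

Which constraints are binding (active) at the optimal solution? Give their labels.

Feasible corners and z = -9x1 + 4x2:
  (0, 0) → z = 0
  (119/3, 0) → z = -357
  (0, 119/9) → z = 476/9

The maximum is at (0, 119/9). Substituting into each constraint, equality holds for (v) and (vii); the remaining constraints have slack.

(v) and (vii)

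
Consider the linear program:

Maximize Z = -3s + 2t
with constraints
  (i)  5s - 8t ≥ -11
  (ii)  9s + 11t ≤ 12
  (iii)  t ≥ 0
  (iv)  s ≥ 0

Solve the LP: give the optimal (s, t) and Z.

At the optimal vertex, 9s + 11t = 12 and s = 0.
Solving simultaneously gives s = 0, t = 12/11.

s = 0, t = 12/11, maximum Z = 24/11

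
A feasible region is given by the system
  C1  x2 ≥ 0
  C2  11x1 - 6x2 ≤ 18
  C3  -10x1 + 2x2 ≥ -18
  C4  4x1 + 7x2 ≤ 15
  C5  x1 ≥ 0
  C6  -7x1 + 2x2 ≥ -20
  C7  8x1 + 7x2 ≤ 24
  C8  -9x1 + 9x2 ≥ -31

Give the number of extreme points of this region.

5

Of the 28 pairwise boundary intersections, those satisfying every inequality are:
  (18/11, 0)
  (0, 0)
  (36/19, 9/19)
  (2, 1)
  (0, 15/7)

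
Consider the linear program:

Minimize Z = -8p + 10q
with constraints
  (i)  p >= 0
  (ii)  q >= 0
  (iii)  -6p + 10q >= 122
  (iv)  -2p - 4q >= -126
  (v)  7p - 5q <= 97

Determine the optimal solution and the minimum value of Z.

p = 193/11, q = 250/11, minimum Z = 956/11

Vertices and Z = -8p + 10q:
  (0, 61/5) → Z = 122
  (0, 63/2) → Z = 315
  (193/11, 250/11) → Z = 956/11

The binding constraints are -6p + 10q = 122 and -2p - 4q = -126.
Solving simultaneously gives p = 193/11, q = 250/11.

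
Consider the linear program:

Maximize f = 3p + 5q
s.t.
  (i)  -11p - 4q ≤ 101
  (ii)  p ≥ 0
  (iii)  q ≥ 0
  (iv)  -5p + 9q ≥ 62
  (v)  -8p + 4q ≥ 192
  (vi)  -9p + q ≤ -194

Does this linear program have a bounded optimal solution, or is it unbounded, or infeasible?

unbounded

From the feasible point (242/7, 820/7), moving in the direction (1, 9) keeps every constraint satisfied while f increases without bound.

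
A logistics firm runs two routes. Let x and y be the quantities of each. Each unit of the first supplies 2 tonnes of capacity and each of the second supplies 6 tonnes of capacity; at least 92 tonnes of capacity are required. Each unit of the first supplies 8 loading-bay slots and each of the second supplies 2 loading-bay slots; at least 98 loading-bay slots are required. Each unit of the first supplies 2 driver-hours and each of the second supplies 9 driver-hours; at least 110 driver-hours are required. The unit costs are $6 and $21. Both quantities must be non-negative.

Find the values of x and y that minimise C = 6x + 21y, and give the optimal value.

The feasible region is unbounded (it extends along (0, 1), (1, 0)), but C strictly increases along every unbounded feasible direction, so there is no improving ray and the minimum is attained at a vertex.

At the optimal vertex, 2x + 6y = 92 and 2x + 9y = 110.
Solving simultaneously gives x = 28, y = 6.

x = 28, y = 6, minimum C = 294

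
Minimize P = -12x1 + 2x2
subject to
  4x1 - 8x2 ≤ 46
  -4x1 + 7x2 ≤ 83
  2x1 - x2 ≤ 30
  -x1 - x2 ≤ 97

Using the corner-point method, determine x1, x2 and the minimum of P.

Vertices and P = -12x1 + 2x2:
  (97/6, 7/3) → P = -568/3
  (-365/6, -217/6) → P = 1973/3
  (293/10, 143/5) → P = -1472/5
  (-762/11, -305/11) → P = 8534/11

The binding constraints are -4x1 + 7x2 = 83 and 2x1 - x2 = 30.
Solving simultaneously gives x1 = 293/10, x2 = 143/5.

x1 = 293/10, x2 = 143/5, minimum P = -1472/5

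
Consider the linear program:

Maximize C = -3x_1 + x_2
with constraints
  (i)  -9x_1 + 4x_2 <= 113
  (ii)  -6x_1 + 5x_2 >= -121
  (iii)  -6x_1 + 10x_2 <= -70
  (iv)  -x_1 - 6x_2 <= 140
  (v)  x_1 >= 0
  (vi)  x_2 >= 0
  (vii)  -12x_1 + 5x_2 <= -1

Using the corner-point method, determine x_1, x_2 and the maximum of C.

x_1 = 35/3, x_2 = 0, maximum C = -35

Corner points and C = -3x_1 + x_2:
  (86/3, 51/5) → C = -379/5
  (121/6, 0) → C = -121/2
  (35/3, 0) → C = -35

The binding constraints are -6x_1 + 10x_2 = -70 and x_2 = 0.
Solving simultaneously gives x_1 = 35/3, x_2 = 0.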